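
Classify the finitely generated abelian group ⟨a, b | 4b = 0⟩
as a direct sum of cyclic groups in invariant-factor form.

rank_ℚ(R)=1; free=2−1=1
SNF(R) diag = [4] → torsion [4]

Answer: M ≅ ℤ^1 ⊕ ℤ/4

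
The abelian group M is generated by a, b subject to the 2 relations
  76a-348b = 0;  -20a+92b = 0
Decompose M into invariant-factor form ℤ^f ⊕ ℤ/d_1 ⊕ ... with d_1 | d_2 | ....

rank_ℚ(R)=2; free=2−2=0
SNF(R) diag = [4, 8] → torsion [4, 8]

Answer: M ≅ ℤ/4 ⊕ ℤ/8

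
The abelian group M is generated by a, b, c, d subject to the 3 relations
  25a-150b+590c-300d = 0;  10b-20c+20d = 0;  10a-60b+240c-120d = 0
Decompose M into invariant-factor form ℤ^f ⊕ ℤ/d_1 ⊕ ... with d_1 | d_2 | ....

rank_ℚ(R)=3; free=4−3=1
SNF(R) diag = [5, 10, 20] → torsion [5, 10, 20]

Answer: M ≅ ℤ^1 ⊕ ℤ/5 ⊕ ℤ/10 ⊕ ℤ/20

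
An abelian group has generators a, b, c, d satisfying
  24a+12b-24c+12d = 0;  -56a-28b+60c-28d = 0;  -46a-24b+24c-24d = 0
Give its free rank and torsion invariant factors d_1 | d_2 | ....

Answer: M ≅ ℤ^1 ⊕ ℤ/2 ⊕ ℤ/4 ⊕ ℤ/12

Derivation:
rank_ℚ(R)=3; free=4−3=1
SNF(R) diag = [2, 4, 12] → torsion [2, 4, 12]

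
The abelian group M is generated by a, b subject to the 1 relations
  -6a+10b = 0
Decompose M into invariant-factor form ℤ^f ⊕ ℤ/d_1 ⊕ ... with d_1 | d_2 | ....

Answer: M ≅ ℤ^1 ⊕ ℤ/2

Derivation:
rank_ℚ(R)=1; free=2−1=1
SNF(R) diag = [2] → torsion [2]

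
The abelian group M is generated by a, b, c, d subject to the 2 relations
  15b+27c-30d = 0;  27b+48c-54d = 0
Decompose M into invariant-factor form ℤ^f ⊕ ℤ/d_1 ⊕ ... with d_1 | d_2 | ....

Answer: M ≅ ℤ^2 ⊕ ℤ/3 ⊕ ℤ/3

Derivation:
rank_ℚ(R)=2; free=4−2=2
SNF(R) diag = [3, 3] → torsion [3, 3]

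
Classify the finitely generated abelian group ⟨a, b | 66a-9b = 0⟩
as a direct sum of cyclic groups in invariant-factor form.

Answer: M ≅ ℤ^1 ⊕ ℤ/3

Derivation:
rank_ℚ(R)=1; free=2−1=1
SNF(R) diag = [3] → torsion [3]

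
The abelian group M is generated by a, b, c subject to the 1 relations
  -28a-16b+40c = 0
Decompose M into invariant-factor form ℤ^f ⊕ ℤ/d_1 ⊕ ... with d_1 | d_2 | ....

Answer: M ≅ ℤ^2 ⊕ ℤ/4

Derivation:
rank_ℚ(R)=1; free=3−1=2
SNF(R) diag = [4] → torsion [4]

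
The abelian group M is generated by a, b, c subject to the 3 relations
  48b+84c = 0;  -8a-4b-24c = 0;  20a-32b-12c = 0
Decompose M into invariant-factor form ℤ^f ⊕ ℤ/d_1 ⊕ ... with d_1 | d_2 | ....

Answer: M ≅ ℤ/4 ⊕ ℤ/12 ⊕ ℤ/12

Derivation:
rank_ℚ(R)=3; free=3−3=0
SNF(R) diag = [4, 12, 12] → torsion [4, 12, 12]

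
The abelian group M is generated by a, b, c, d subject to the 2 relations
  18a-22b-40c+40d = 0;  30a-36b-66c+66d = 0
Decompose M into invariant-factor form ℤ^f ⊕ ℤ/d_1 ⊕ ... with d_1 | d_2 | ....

Answer: M ≅ ℤ^2 ⊕ ℤ/2 ⊕ ℤ/6

Derivation:
rank_ℚ(R)=2; free=4−2=2
SNF(R) diag = [2, 6] → torsion [2, 6]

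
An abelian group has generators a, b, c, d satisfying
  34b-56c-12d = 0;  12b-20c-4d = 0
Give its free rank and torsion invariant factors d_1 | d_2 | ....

rank_ℚ(R)=2; free=4−2=2
SNF(R) diag = [2, 4] → torsion [2, 4]

Answer: M ≅ ℤ^2 ⊕ ℤ/2 ⊕ ℤ/4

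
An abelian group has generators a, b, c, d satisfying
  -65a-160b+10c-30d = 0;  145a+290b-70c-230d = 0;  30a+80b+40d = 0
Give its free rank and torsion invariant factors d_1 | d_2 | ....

rank_ℚ(R)=3; free=4−3=1
SNF(R) diag = [5, 10, 20] → torsion [5, 10, 20]

Answer: M ≅ ℤ^1 ⊕ ℤ/5 ⊕ ℤ/10 ⊕ ℤ/20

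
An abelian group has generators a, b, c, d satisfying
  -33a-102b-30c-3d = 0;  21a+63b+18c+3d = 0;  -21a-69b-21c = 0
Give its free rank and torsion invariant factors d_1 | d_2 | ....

Answer: M ≅ ℤ^1 ⊕ ℤ/3 ⊕ ℤ/3 ⊕ ℤ/3

Derivation:
rank_ℚ(R)=3; free=4−3=1
SNF(R) diag = [3, 3, 3] → torsion [3, 3, 3]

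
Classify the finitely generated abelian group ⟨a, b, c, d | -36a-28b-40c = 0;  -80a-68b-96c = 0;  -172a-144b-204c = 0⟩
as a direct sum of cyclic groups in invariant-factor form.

rank_ℚ(R)=3; free=4−3=1
SNF(R) diag = [4, 4, 4] → torsion [4, 4, 4]

Answer: M ≅ ℤ^1 ⊕ ℤ/4 ⊕ ℤ/4 ⊕ ℤ/4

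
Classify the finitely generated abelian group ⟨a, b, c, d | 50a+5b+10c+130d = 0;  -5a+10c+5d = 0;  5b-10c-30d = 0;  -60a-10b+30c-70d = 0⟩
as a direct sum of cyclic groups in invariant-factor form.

rank_ℚ(R)=4; free=4−4=0
SNF(R) diag = [5, 5, 10, 30] → torsion [5, 5, 10, 30]

Answer: M ≅ ℤ/5 ⊕ ℤ/5 ⊕ ℤ/10 ⊕ ℤ/30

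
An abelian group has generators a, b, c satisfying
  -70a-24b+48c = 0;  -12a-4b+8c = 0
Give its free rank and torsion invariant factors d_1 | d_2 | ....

Answer: M ≅ ℤ^1 ⊕ ℤ/2 ⊕ ℤ/4

Derivation:
rank_ℚ(R)=2; free=3−2=1
SNF(R) diag = [2, 4] → torsion [2, 4]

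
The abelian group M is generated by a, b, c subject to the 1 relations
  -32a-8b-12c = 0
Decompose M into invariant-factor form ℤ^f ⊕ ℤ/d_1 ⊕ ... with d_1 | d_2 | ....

Answer: M ≅ ℤ^2 ⊕ ℤ/4

Derivation:
rank_ℚ(R)=1; free=3−1=2
SNF(R) diag = [4] → torsion [4]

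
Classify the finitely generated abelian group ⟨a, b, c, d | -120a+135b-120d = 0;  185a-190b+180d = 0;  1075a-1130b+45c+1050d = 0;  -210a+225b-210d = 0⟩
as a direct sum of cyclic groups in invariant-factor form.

rank_ℚ(R)=4; free=4−4=0
SNF(R) diag = [5, 15, 45, 90] → torsion [5, 15, 45, 90]

Answer: M ≅ ℤ/5 ⊕ ℤ/15 ⊕ ℤ/45 ⊕ ℤ/90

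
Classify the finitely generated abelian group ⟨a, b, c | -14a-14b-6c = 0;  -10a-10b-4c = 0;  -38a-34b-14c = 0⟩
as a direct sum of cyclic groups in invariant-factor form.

Answer: M ≅ ℤ/2 ⊕ ℤ/2 ⊕ ℤ/4

Derivation:
rank_ℚ(R)=3; free=3−3=0
SNF(R) diag = [2, 2, 4] → torsion [2, 2, 4]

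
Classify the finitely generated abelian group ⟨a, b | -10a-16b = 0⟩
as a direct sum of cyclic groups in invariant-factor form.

rank_ℚ(R)=1; free=2−1=1
SNF(R) diag = [2] → torsion [2]

Answer: M ≅ ℤ^1 ⊕ ℤ/2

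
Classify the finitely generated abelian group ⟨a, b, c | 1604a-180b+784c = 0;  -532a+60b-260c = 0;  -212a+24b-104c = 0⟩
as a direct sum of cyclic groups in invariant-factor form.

rank_ℚ(R)=3; free=3−3=0
SNF(R) diag = [4, 4, 12] → torsion [4, 4, 12]

Answer: M ≅ ℤ/4 ⊕ ℤ/4 ⊕ ℤ/12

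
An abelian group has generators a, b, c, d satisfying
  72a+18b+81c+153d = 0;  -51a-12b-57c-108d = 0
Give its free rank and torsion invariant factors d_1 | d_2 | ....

Answer: M ≅ ℤ^2 ⊕ ℤ/3 ⊕ ℤ/9

Derivation:
rank_ℚ(R)=2; free=4−2=2
SNF(R) diag = [3, 9] → torsion [3, 9]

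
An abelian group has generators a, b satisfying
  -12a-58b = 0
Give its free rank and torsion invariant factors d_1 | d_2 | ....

rank_ℚ(R)=1; free=2−1=1
SNF(R) diag = [2] → torsion [2]

Answer: M ≅ ℤ^1 ⊕ ℤ/2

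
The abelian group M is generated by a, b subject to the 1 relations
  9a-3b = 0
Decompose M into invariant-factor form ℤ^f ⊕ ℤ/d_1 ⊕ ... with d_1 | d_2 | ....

Answer: M ≅ ℤ^1 ⊕ ℤ/3

Derivation:
rank_ℚ(R)=1; free=2−1=1
SNF(R) diag = [3] → torsion [3]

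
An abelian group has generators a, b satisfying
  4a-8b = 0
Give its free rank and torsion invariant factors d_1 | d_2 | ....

rank_ℚ(R)=1; free=2−1=1
SNF(R) diag = [4] → torsion [4]

Answer: M ≅ ℤ^1 ⊕ ℤ/4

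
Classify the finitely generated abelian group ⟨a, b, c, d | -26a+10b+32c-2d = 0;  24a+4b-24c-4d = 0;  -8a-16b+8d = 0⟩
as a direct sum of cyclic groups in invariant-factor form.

rank_ℚ(R)=3; free=4−3=1
SNF(R) diag = [2, 4, 8] → torsion [2, 4, 8]

Answer: M ≅ ℤ^1 ⊕ ℤ/2 ⊕ ℤ/4 ⊕ ℤ/8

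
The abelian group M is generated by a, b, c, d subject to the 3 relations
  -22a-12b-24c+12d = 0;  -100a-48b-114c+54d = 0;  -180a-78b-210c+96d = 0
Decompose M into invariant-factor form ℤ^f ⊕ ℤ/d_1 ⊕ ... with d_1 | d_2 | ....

Answer: M ≅ ℤ^1 ⊕ ℤ/2 ⊕ ℤ/6 ⊕ ℤ/6

Derivation:
rank_ℚ(R)=3; free=4−3=1
SNF(R) diag = [2, 6, 6] → torsion [2, 6, 6]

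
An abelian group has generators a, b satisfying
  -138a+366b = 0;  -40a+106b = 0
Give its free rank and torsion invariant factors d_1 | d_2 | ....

rank_ℚ(R)=2; free=2−2=0
SNF(R) diag = [2, 6] → torsion [2, 6]

Answer: M ≅ ℤ/2 ⊕ ℤ/6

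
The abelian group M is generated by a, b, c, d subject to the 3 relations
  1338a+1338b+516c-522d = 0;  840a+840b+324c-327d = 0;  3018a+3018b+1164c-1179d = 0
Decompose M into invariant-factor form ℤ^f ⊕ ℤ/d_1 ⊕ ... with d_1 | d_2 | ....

Answer: M ≅ ℤ^1 ⊕ ℤ/3 ⊕ ℤ/6 ⊕ ℤ/12

Derivation:
rank_ℚ(R)=3; free=4−3=1
SNF(R) diag = [3, 6, 12] → torsion [3, 6, 12]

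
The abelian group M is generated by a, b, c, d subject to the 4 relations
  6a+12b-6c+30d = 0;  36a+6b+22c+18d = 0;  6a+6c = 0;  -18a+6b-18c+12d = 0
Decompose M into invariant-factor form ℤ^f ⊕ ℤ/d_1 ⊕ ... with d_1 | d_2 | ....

Answer: M ≅ ℤ/2 ⊕ ℤ/6 ⊕ ℤ/6 ⊕ ℤ/6

Derivation:
rank_ℚ(R)=4; free=4−4=0
SNF(R) diag = [2, 6, 6, 6] → torsion [2, 6, 6, 6]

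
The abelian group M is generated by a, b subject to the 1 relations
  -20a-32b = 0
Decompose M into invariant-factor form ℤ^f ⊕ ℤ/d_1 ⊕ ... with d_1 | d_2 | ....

rank_ℚ(R)=1; free=2−1=1
SNF(R) diag = [4] → torsion [4]

Answer: M ≅ ℤ^1 ⊕ ℤ/4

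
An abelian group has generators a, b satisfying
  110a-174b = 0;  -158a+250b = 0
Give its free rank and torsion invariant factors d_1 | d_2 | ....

Answer: M ≅ ℤ/2 ⊕ ℤ/4

Derivation:
rank_ℚ(R)=2; free=2−2=0
SNF(R) diag = [2, 4] → torsion [2, 4]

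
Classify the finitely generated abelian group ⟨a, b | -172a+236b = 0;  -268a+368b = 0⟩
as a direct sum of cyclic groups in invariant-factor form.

Answer: M ≅ ℤ/4 ⊕ ℤ/12

Derivation:
rank_ℚ(R)=2; free=2−2=0
SNF(R) diag = [4, 12] → torsion [4, 12]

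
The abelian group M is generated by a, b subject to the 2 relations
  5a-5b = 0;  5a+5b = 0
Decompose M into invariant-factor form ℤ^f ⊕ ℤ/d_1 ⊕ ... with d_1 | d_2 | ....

Answer: M ≅ ℤ/5 ⊕ ℤ/10

Derivation:
rank_ℚ(R)=2; free=2−2=0
SNF(R) diag = [5, 10] → torsion [5, 10]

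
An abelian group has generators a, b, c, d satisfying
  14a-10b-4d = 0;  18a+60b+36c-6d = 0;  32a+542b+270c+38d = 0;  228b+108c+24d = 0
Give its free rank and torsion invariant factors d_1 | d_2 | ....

Answer: M ≅ ℤ/2 ⊕ ℤ/6 ⊕ ℤ/18 ⊕ ℤ/36

Derivation:
rank_ℚ(R)=4; free=4−4=0
SNF(R) diag = [2, 6, 18, 36] → torsion [2, 6, 18, 36]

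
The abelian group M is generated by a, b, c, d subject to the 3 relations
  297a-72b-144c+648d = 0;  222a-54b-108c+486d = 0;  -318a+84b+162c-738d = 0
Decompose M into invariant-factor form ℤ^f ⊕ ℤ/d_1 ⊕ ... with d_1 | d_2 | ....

rank_ℚ(R)=3; free=4−3=1
SNF(R) diag = [3, 6, 18] → torsion [3, 6, 18]

Answer: M ≅ ℤ^1 ⊕ ℤ/3 ⊕ ℤ/6 ⊕ ℤ/18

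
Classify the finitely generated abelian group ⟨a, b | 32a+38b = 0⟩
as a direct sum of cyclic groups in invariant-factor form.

rank_ℚ(R)=1; free=2−1=1
SNF(R) diag = [2] → torsion [2]

Answer: M ≅ ℤ^1 ⊕ ℤ/2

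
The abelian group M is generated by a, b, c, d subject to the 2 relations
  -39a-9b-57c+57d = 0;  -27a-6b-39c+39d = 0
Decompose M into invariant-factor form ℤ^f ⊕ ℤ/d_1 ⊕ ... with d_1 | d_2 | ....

rank_ℚ(R)=2; free=4−2=2
SNF(R) diag = [3, 3] → torsion [3, 3]

Answer: M ≅ ℤ^2 ⊕ ℤ/3 ⊕ ℤ/3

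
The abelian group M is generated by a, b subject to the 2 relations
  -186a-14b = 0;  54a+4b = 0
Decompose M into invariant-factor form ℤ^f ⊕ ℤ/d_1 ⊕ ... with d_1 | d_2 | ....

rank_ℚ(R)=2; free=2−2=0
SNF(R) diag = [2, 6] → torsion [2, 6]

Answer: M ≅ ℤ/2 ⊕ ℤ/6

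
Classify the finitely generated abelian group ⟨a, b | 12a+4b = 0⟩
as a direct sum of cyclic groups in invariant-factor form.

Answer: M ≅ ℤ^1 ⊕ ℤ/4

Derivation:
rank_ℚ(R)=1; free=2−1=1
SNF(R) diag = [4] → torsion [4]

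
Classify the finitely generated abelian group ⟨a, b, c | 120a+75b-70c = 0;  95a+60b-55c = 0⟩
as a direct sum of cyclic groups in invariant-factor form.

Answer: M ≅ ℤ^1 ⊕ ℤ/5 ⊕ ℤ/5

Derivation:
rank_ℚ(R)=2; free=3−2=1
SNF(R) diag = [5, 5] → torsion [5, 5]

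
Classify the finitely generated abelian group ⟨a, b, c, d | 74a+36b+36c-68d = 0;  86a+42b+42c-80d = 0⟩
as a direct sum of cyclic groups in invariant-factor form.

Answer: M ≅ ℤ^2 ⊕ ℤ/2 ⊕ ℤ/6

Derivation:
rank_ℚ(R)=2; free=4−2=2
SNF(R) diag = [2, 6] → torsion [2, 6]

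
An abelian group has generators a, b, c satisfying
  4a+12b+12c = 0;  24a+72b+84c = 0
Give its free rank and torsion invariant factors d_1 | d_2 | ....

Answer: M ≅ ℤ^1 ⊕ ℤ/4 ⊕ ℤ/12

Derivation:
rank_ℚ(R)=2; free=3−2=1
SNF(R) diag = [4, 12] → torsion [4, 12]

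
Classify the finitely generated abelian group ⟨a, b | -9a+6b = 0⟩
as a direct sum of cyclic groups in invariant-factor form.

rank_ℚ(R)=1; free=2−1=1
SNF(R) diag = [3] → torsion [3]

Answer: M ≅ ℤ^1 ⊕ ℤ/3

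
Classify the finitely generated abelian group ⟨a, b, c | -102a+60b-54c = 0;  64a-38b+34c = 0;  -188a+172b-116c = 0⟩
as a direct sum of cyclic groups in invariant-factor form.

rank_ℚ(R)=3; free=3−3=0
SNF(R) diag = [2, 6, 12] → torsion [2, 6, 12]

Answer: M ≅ ℤ/2 ⊕ ℤ/6 ⊕ ℤ/12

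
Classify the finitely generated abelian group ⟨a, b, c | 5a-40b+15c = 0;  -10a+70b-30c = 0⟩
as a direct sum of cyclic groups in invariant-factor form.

Answer: M ≅ ℤ^1 ⊕ ℤ/5 ⊕ ℤ/10

Derivation:
rank_ℚ(R)=2; free=3−2=1
SNF(R) diag = [5, 10] → torsion [5, 10]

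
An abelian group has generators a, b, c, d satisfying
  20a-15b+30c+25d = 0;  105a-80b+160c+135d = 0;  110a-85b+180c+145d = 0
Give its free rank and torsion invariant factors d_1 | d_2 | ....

rank_ℚ(R)=3; free=4−3=1
SNF(R) diag = [5, 5, 10] → torsion [5, 5, 10]

Answer: M ≅ ℤ^1 ⊕ ℤ/5 ⊕ ℤ/5 ⊕ ℤ/10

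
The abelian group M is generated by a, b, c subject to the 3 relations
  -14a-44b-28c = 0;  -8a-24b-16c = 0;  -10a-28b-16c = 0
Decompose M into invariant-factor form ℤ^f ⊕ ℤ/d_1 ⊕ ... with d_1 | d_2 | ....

rank_ℚ(R)=3; free=3−3=0
SNF(R) diag = [2, 4, 8] → torsion [2, 4, 8]

Answer: M ≅ ℤ/2 ⊕ ℤ/4 ⊕ ℤ/8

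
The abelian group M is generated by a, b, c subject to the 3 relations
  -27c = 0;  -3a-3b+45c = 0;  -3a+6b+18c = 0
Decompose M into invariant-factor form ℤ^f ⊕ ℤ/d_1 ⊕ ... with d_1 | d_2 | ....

rank_ℚ(R)=3; free=3−3=0
SNF(R) diag = [3, 9, 27] → torsion [3, 9, 27]

Answer: M ≅ ℤ/3 ⊕ ℤ/9 ⊕ ℤ/27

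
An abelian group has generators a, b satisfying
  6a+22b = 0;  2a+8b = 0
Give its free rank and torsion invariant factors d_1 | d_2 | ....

rank_ℚ(R)=2; free=2−2=0
SNF(R) diag = [2, 2] → torsion [2, 2]

Answer: M ≅ ℤ/2 ⊕ ℤ/2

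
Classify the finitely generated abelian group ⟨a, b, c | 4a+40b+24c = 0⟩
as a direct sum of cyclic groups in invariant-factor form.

rank_ℚ(R)=1; free=3−1=2
SNF(R) diag = [4] → torsion [4]

Answer: M ≅ ℤ^2 ⊕ ℤ/4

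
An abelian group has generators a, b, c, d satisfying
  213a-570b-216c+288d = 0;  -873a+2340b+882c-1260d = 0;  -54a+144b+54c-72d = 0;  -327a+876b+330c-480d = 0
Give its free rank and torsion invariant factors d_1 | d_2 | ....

Answer: M ≅ ℤ/3 ⊕ ℤ/6 ⊕ ℤ/18 ⊕ ℤ/36

Derivation:
rank_ℚ(R)=4; free=4−4=0
SNF(R) diag = [3, 6, 18, 36] → torsion [3, 6, 18, 36]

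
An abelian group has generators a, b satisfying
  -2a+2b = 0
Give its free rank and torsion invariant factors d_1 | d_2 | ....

rank_ℚ(R)=1; free=2−1=1
SNF(R) diag = [2] → torsion [2]

Answer: M ≅ ℤ^1 ⊕ ℤ/2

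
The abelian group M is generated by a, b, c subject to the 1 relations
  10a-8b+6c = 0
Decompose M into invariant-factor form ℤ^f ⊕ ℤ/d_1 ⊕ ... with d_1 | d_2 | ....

rank_ℚ(R)=1; free=3−1=2
SNF(R) diag = [2] → torsion [2]

Answer: M ≅ ℤ^2 ⊕ ℤ/2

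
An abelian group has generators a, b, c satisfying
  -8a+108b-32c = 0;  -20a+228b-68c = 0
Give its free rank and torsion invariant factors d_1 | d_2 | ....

rank_ℚ(R)=2; free=3−2=1
SNF(R) diag = [4, 12] → torsion [4, 12]

Answer: M ≅ ℤ^1 ⊕ ℤ/4 ⊕ ℤ/12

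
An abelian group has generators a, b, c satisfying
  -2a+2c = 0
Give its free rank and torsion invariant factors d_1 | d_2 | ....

rank_ℚ(R)=1; free=3−1=2
SNF(R) diag = [2] → torsion [2]

Answer: M ≅ ℤ^2 ⊕ ℤ/2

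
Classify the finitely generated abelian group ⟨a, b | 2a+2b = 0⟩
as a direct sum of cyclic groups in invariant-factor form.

rank_ℚ(R)=1; free=2−1=1
SNF(R) diag = [2] → torsion [2]

Answer: M ≅ ℤ^1 ⊕ ℤ/2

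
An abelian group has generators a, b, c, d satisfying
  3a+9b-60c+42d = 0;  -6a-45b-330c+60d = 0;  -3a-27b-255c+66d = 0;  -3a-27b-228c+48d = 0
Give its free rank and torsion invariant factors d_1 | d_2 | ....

Answer: M ≅ ℤ/3 ⊕ ℤ/9 ⊕ ℤ/9 ⊕ ℤ/18

Derivation:
rank_ℚ(R)=4; free=4−4=0
SNF(R) diag = [3, 9, 9, 18] → torsion [3, 9, 9, 18]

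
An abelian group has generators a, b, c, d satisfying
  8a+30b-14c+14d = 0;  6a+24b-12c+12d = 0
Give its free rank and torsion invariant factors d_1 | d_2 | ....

rank_ℚ(R)=2; free=4−2=2
SNF(R) diag = [2, 6] → torsion [2, 6]

Answer: M ≅ ℤ^2 ⊕ ℤ/2 ⊕ ℤ/6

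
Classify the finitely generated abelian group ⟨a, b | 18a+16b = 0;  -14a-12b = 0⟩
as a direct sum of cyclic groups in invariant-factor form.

Answer: M ≅ ℤ/2 ⊕ ℤ/4

Derivation:
rank_ℚ(R)=2; free=2−2=0
SNF(R) diag = [2, 4] → torsion [2, 4]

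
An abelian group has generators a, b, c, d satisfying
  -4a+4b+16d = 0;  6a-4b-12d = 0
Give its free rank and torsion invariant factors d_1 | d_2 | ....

Answer: M ≅ ℤ^2 ⊕ ℤ/2 ⊕ ℤ/4

Derivation:
rank_ℚ(R)=2; free=4−2=2
SNF(R) diag = [2, 4] → torsion [2, 4]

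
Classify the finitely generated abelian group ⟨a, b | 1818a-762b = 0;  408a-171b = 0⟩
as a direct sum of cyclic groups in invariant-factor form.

rank_ℚ(R)=2; free=2−2=0
SNF(R) diag = [3, 6] → torsion [3, 6]

Answer: M ≅ ℤ/3 ⊕ ℤ/6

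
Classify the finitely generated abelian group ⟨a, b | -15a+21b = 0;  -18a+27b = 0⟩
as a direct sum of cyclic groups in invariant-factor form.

rank_ℚ(R)=2; free=2−2=0
SNF(R) diag = [3, 9] → torsion [3, 9]

Answer: M ≅ ℤ/3 ⊕ ℤ/9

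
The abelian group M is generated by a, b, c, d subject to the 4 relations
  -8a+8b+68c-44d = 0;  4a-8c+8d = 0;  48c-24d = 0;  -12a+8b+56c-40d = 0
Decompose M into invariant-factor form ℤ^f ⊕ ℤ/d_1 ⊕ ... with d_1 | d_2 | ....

rank_ℚ(R)=4; free=4−4=0
SNF(R) diag = [4, 4, 8, 24] → torsion [4, 4, 8, 24]

Answer: M ≅ ℤ/4 ⊕ ℤ/4 ⊕ ℤ/8 ⊕ ℤ/24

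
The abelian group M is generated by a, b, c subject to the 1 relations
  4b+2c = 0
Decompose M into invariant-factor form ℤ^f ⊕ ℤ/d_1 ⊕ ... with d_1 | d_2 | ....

Answer: M ≅ ℤ^2 ⊕ ℤ/2

Derivation:
rank_ℚ(R)=1; free=3−1=2
SNF(R) diag = [2] → torsion [2]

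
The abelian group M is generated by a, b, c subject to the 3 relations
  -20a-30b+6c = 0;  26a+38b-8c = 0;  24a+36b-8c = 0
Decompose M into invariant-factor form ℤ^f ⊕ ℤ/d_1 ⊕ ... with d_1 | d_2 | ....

Answer: M ≅ ℤ/2 ⊕ ℤ/2 ⊕ ℤ/4

Derivation:
rank_ℚ(R)=3; free=3−3=0
SNF(R) diag = [2, 2, 4] → torsion [2, 2, 4]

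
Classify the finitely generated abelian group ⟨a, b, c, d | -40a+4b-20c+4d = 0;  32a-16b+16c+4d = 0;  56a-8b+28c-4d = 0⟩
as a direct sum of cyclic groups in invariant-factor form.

rank_ℚ(R)=3; free=4−3=1
SNF(R) diag = [4, 4, 4] → torsion [4, 4, 4]

Answer: M ≅ ℤ^1 ⊕ ℤ/4 ⊕ ℤ/4 ⊕ ℤ/4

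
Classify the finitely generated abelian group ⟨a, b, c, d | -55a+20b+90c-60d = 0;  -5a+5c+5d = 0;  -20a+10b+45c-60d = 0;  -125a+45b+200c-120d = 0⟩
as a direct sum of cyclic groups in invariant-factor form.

Answer: M ≅ ℤ/5 ⊕ ℤ/5 ⊕ ℤ/5 ⊕ ℤ/15

Derivation:
rank_ℚ(R)=4; free=4−4=0
SNF(R) diag = [5, 5, 5, 15] → torsion [5, 5, 5, 15]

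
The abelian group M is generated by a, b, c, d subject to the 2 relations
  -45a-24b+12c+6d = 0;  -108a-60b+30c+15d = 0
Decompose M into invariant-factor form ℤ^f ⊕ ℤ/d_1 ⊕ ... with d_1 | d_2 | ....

rank_ℚ(R)=2; free=4−2=2
SNF(R) diag = [3, 9] → torsion [3, 9]

Answer: M ≅ ℤ^2 ⊕ ℤ/3 ⊕ ℤ/9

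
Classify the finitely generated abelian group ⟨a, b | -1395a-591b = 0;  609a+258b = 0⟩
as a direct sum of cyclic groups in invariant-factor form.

rank_ℚ(R)=2; free=2−2=0
SNF(R) diag = [3, 3] → torsion [3, 3]

Answer: M ≅ ℤ/3 ⊕ ℤ/3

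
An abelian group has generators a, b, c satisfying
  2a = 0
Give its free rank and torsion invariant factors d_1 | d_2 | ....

rank_ℚ(R)=1; free=3−1=2
SNF(R) diag = [2] → torsion [2]

Answer: M ≅ ℤ^2 ⊕ ℤ/2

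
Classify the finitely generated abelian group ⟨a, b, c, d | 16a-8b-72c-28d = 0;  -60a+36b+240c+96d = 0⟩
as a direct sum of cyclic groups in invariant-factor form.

rank_ℚ(R)=2; free=4−2=2
SNF(R) diag = [4, 12] → torsion [4, 12]

Answer: M ≅ ℤ^2 ⊕ ℤ/4 ⊕ ℤ/12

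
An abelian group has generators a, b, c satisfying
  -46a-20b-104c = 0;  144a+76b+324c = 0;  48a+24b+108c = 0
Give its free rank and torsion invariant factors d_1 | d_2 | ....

rank_ℚ(R)=3; free=3−3=0
SNF(R) diag = [2, 4, 12] → torsion [2, 4, 12]

Answer: M ≅ ℤ/2 ⊕ ℤ/4 ⊕ ℤ/12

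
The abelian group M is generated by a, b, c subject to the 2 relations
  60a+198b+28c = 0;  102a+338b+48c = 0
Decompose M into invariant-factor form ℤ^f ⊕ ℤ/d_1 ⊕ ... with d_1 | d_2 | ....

Answer: M ≅ ℤ^1 ⊕ ℤ/2 ⊕ ℤ/2

Derivation:
rank_ℚ(R)=2; free=3−2=1
SNF(R) diag = [2, 2] → torsion [2, 2]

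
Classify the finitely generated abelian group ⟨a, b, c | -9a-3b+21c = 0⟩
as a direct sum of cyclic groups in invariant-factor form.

rank_ℚ(R)=1; free=3−1=2
SNF(R) diag = [3] → torsion [3]

Answer: M ≅ ℤ^2 ⊕ ℤ/3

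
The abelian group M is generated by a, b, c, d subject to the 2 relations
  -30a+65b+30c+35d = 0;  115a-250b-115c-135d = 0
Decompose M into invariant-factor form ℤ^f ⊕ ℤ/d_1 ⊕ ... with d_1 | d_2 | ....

rank_ℚ(R)=2; free=4−2=2
SNF(R) diag = [5, 5] → torsion [5, 5]

Answer: M ≅ ℤ^2 ⊕ ℤ/5 ⊕ ℤ/5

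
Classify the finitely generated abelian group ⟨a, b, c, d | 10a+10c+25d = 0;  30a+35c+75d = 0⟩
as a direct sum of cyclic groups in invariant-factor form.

rank_ℚ(R)=2; free=4−2=2
SNF(R) diag = [5, 5] → torsion [5, 5]

Answer: M ≅ ℤ^2 ⊕ ℤ/5 ⊕ ℤ/5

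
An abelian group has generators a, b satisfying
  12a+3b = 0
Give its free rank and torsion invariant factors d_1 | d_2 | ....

Answer: M ≅ ℤ^1 ⊕ ℤ/3

Derivation:
rank_ℚ(R)=1; free=2−1=1
SNF(R) diag = [3] → torsion [3]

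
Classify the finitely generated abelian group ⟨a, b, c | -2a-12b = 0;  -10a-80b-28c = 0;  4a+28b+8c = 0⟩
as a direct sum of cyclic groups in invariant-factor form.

rank_ℚ(R)=3; free=3−3=0
SNF(R) diag = [2, 4, 12] → torsion [2, 4, 12]

Answer: M ≅ ℤ/2 ⊕ ℤ/4 ⊕ ℤ/12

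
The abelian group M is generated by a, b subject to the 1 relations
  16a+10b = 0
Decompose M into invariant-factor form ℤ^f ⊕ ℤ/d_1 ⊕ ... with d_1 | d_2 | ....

rank_ℚ(R)=1; free=2−1=1
SNF(R) diag = [2] → torsion [2]

Answer: M ≅ ℤ^1 ⊕ ℤ/2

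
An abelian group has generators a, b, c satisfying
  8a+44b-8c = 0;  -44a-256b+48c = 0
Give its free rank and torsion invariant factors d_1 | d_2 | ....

Answer: M ≅ ℤ^1 ⊕ ℤ/4 ⊕ ℤ/4

Derivation:
rank_ℚ(R)=2; free=3−2=1
SNF(R) diag = [4, 4] → torsion [4, 4]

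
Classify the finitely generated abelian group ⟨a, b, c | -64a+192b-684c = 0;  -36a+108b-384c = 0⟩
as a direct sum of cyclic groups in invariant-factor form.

rank_ℚ(R)=2; free=3−2=1
SNF(R) diag = [4, 12] → torsion [4, 12]

Answer: M ≅ ℤ^1 ⊕ ℤ/4 ⊕ ℤ/12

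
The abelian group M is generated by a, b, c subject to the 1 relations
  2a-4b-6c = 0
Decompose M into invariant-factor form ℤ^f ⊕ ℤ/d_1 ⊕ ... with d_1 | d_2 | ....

rank_ℚ(R)=1; free=3−1=2
SNF(R) diag = [2] → torsion [2]

Answer: M ≅ ℤ^2 ⊕ ℤ/2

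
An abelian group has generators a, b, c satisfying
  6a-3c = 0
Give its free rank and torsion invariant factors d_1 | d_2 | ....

Answer: M ≅ ℤ^2 ⊕ ℤ/3

Derivation:
rank_ℚ(R)=1; free=3−1=2
SNF(R) diag = [3] → torsion [3]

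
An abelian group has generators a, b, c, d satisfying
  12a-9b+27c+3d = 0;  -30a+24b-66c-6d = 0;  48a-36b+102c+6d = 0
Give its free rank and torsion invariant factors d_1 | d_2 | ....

Answer: M ≅ ℤ^1 ⊕ ℤ/3 ⊕ ℤ/6 ⊕ ℤ/6

Derivation:
rank_ℚ(R)=3; free=4−3=1
SNF(R) diag = [3, 6, 6] → torsion [3, 6, 6]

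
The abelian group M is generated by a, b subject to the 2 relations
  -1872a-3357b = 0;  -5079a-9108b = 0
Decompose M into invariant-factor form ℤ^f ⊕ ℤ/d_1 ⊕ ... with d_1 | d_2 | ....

Answer: M ≅ ℤ/3 ⊕ ℤ/9

Derivation:
rank_ℚ(R)=2; free=2−2=0
SNF(R) diag = [3, 9] → torsion [3, 9]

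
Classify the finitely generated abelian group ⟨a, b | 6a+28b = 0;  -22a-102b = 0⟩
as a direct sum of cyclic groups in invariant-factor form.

rank_ℚ(R)=2; free=2−2=0
SNF(R) diag = [2, 2] → torsion [2, 2]

Answer: M ≅ ℤ/2 ⊕ ℤ/2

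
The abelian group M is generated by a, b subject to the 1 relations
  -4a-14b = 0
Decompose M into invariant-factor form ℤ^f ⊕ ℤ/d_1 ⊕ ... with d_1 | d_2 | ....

rank_ℚ(R)=1; free=2−1=1
SNF(R) diag = [2] → torsion [2]

Answer: M ≅ ℤ^1 ⊕ ℤ/2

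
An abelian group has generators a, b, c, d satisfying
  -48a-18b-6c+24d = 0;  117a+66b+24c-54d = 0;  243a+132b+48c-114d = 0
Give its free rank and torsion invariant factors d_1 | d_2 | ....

rank_ℚ(R)=3; free=4−3=1
SNF(R) diag = [3, 6, 6] → torsion [3, 6, 6]

Answer: M ≅ ℤ^1 ⊕ ℤ/3 ⊕ ℤ/6 ⊕ ℤ/6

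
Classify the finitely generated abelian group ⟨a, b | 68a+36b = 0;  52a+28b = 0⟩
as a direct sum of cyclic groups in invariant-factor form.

Answer: M ≅ ℤ/4 ⊕ ℤ/8

Derivation:
rank_ℚ(R)=2; free=2−2=0
SNF(R) diag = [4, 8] → torsion [4, 8]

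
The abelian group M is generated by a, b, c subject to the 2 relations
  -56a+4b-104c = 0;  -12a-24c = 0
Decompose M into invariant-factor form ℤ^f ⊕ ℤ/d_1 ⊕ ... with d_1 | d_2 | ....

Answer: M ≅ ℤ^1 ⊕ ℤ/4 ⊕ ℤ/12

Derivation:
rank_ℚ(R)=2; free=3−2=1
SNF(R) diag = [4, 12] → torsion [4, 12]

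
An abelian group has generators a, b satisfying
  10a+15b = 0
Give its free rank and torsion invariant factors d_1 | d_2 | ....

rank_ℚ(R)=1; free=2−1=1
SNF(R) diag = [5] → torsion [5]

Answer: M ≅ ℤ^1 ⊕ ℤ/5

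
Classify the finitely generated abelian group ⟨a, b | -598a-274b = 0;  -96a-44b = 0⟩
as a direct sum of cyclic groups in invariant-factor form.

Answer: M ≅ ℤ/2 ⊕ ℤ/4

Derivation:
rank_ℚ(R)=2; free=2−2=0
SNF(R) diag = [2, 4] → torsion [2, 4]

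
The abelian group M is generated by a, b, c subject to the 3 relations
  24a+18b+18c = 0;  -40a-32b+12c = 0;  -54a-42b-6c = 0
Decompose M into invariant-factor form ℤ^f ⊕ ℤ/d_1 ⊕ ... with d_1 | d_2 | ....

Answer: M ≅ ℤ/2 ⊕ ℤ/6 ⊕ ℤ/12

Derivation:
rank_ℚ(R)=3; free=3−3=0
SNF(R) diag = [2, 6, 12] → torsion [2, 6, 12]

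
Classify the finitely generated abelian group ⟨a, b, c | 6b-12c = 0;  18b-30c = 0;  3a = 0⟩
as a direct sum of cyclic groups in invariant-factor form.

rank_ℚ(R)=3; free=3−3=0
SNF(R) diag = [3, 6, 6] → torsion [3, 6, 6]

Answer: M ≅ ℤ/3 ⊕ ℤ/6 ⊕ ℤ/6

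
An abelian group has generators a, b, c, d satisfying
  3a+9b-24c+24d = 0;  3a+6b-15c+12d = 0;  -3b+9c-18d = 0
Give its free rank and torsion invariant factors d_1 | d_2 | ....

Answer: M ≅ ℤ^1 ⊕ ℤ/3 ⊕ ℤ/3 ⊕ ℤ/6

Derivation:
rank_ℚ(R)=3; free=4−3=1
SNF(R) diag = [3, 3, 6] → torsion [3, 3, 6]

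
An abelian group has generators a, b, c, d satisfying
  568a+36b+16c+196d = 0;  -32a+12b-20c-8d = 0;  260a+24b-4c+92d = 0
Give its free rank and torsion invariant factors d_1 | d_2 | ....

Answer: M ≅ ℤ^1 ⊕ ℤ/4 ⊕ ℤ/12 ⊕ ℤ/36

Derivation:
rank_ℚ(R)=3; free=4−3=1
SNF(R) diag = [4, 12, 36] → torsion [4, 12, 36]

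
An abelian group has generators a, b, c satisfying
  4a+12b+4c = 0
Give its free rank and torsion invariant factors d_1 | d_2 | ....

rank_ℚ(R)=1; free=3−1=2
SNF(R) diag = [4] → torsion [4]

Answer: M ≅ ℤ^2 ⊕ ℤ/4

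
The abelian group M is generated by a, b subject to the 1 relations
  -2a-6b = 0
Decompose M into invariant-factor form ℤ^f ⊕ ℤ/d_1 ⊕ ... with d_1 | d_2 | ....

Answer: M ≅ ℤ^1 ⊕ ℤ/2

Derivation:
rank_ℚ(R)=1; free=2−1=1
SNF(R) diag = [2] → torsion [2]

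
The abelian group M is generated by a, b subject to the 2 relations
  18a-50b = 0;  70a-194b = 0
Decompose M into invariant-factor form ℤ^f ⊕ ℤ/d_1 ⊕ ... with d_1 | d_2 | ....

Answer: M ≅ ℤ/2 ⊕ ℤ/4

Derivation:
rank_ℚ(R)=2; free=2−2=0
SNF(R) diag = [2, 4] → torsion [2, 4]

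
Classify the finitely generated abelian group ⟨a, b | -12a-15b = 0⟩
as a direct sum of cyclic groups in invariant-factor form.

rank_ℚ(R)=1; free=2−1=1
SNF(R) diag = [3] → torsion [3]

Answer: M ≅ ℤ^1 ⊕ ℤ/3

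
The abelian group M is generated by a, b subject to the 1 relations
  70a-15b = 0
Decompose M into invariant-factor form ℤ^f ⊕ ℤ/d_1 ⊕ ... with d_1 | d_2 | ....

Answer: M ≅ ℤ^1 ⊕ ℤ/5

Derivation:
rank_ℚ(R)=1; free=2−1=1
SNF(R) diag = [5] → torsion [5]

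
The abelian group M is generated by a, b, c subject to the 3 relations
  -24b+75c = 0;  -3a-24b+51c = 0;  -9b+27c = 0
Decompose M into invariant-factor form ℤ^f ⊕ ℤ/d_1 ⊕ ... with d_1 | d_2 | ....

rank_ℚ(R)=3; free=3−3=0
SNF(R) diag = [3, 3, 9] → torsion [3, 3, 9]

Answer: M ≅ ℤ/3 ⊕ ℤ/3 ⊕ ℤ/9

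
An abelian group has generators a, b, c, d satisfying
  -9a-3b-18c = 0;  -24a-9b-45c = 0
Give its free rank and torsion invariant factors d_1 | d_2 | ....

Answer: M ≅ ℤ^2 ⊕ ℤ/3 ⊕ ℤ/3

Derivation:
rank_ℚ(R)=2; free=4−2=2
SNF(R) diag = [3, 3] → torsion [3, 3]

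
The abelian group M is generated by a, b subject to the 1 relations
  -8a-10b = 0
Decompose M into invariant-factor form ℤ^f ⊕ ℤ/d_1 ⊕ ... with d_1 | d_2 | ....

Answer: M ≅ ℤ^1 ⊕ ℤ/2

Derivation:
rank_ℚ(R)=1; free=2−1=1
SNF(R) diag = [2] → torsion [2]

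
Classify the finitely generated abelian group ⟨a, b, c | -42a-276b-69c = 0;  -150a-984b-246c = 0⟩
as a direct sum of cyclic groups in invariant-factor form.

rank_ℚ(R)=2; free=3−2=1
SNF(R) diag = [3, 6] → torsion [3, 6]

Answer: M ≅ ℤ^1 ⊕ ℤ/3 ⊕ ℤ/6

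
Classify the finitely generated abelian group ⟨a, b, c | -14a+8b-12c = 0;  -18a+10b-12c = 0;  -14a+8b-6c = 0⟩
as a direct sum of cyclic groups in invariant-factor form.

Answer: M ≅ ℤ/2 ⊕ ℤ/2 ⊕ ℤ/6

Derivation:
rank_ℚ(R)=3; free=3−3=0
SNF(R) diag = [2, 2, 6] → torsion [2, 2, 6]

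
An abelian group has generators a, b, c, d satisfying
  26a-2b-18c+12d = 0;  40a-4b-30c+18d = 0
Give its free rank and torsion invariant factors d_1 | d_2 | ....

Answer: M ≅ ℤ^2 ⊕ ℤ/2 ⊕ ℤ/6

Derivation:
rank_ℚ(R)=2; free=4−2=2
SNF(R) diag = [2, 6] → torsion [2, 6]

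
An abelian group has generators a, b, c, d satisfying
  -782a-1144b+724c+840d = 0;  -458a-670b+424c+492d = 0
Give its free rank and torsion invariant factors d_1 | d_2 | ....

Answer: M ≅ ℤ^2 ⊕ ℤ/2 ⊕ ℤ/6

Derivation:
rank_ℚ(R)=2; free=4−2=2
SNF(R) diag = [2, 6] → torsion [2, 6]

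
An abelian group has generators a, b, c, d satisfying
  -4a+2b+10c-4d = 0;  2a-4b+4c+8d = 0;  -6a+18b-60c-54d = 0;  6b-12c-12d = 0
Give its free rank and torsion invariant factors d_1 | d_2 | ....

rank_ℚ(R)=4; free=4−4=0
SNF(R) diag = [2, 6, 6, 18] → torsion [2, 6, 6, 18]

Answer: M ≅ ℤ/2 ⊕ ℤ/6 ⊕ ℤ/6 ⊕ ℤ/18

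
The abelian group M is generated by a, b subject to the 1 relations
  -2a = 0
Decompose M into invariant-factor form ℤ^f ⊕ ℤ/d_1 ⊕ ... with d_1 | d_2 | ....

rank_ℚ(R)=1; free=2−1=1
SNF(R) diag = [2] → torsion [2]

Answer: M ≅ ℤ^1 ⊕ ℤ/2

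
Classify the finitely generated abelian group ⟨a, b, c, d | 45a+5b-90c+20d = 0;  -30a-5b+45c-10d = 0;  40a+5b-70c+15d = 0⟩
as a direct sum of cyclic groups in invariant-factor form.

rank_ℚ(R)=3; free=4−3=1
SNF(R) diag = [5, 5, 5] → torsion [5, 5, 5]

Answer: M ≅ ℤ^1 ⊕ ℤ/5 ⊕ ℤ/5 ⊕ ℤ/5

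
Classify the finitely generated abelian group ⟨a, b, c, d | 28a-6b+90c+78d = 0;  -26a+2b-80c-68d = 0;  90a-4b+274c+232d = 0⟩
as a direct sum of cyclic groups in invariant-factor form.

rank_ℚ(R)=3; free=4−3=1
SNF(R) diag = [2, 2, 6] → torsion [2, 2, 6]

Answer: M ≅ ℤ^1 ⊕ ℤ/2 ⊕ ℤ/2 ⊕ ℤ/6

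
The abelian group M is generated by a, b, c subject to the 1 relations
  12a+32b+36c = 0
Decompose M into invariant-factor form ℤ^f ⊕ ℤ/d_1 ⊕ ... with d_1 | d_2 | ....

rank_ℚ(R)=1; free=3−1=2
SNF(R) diag = [4] → torsion [4]

Answer: M ≅ ℤ^2 ⊕ ℤ/4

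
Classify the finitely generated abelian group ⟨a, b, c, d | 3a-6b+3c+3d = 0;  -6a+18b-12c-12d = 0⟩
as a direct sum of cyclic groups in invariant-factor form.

rank_ℚ(R)=2; free=4−2=2
SNF(R) diag = [3, 6] → torsion [3, 6]

Answer: M ≅ ℤ^2 ⊕ ℤ/3 ⊕ ℤ/6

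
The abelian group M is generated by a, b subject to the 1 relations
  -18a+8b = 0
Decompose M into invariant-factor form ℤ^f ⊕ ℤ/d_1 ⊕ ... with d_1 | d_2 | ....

rank_ℚ(R)=1; free=2−1=1
SNF(R) diag = [2] → torsion [2]

Answer: M ≅ ℤ^1 ⊕ ℤ/2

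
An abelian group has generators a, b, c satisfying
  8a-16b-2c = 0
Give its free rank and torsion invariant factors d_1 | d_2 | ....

Answer: M ≅ ℤ^2 ⊕ ℤ/2

Derivation:
rank_ℚ(R)=1; free=3−1=2
SNF(R) diag = [2] → torsion [2]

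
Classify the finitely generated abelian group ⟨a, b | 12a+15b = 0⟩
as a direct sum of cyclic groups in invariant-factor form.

rank_ℚ(R)=1; free=2−1=1
SNF(R) diag = [3] → torsion [3]

Answer: M ≅ ℤ^1 ⊕ ℤ/3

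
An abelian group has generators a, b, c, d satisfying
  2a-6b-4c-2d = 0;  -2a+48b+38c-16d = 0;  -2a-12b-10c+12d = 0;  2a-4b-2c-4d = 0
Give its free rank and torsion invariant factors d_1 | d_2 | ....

rank_ℚ(R)=4; free=4−4=0
SNF(R) diag = [2, 2, 4, 8] → torsion [2, 2, 4, 8]

Answer: M ≅ ℤ/2 ⊕ ℤ/2 ⊕ ℤ/4 ⊕ ℤ/8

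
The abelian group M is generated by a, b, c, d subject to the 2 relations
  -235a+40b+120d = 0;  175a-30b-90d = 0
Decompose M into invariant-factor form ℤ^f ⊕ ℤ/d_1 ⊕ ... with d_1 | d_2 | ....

Answer: M ≅ ℤ^2 ⊕ ℤ/5 ⊕ ℤ/10

Derivation:
rank_ℚ(R)=2; free=4−2=2
SNF(R) diag = [5, 10] → torsion [5, 10]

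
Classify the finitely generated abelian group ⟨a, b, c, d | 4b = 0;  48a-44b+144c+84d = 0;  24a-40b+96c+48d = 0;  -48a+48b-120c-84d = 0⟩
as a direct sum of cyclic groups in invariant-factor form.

rank_ℚ(R)=4; free=4−4=0
SNF(R) diag = [4, 12, 24, 24] → torsion [4, 12, 24, 24]

Answer: M ≅ ℤ/4 ⊕ ℤ/12 ⊕ ℤ/24 ⊕ ℤ/24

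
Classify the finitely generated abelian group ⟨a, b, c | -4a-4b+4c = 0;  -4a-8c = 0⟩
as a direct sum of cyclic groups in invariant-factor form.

rank_ℚ(R)=2; free=3−2=1
SNF(R) diag = [4, 4] → torsion [4, 4]

Answer: M ≅ ℤ^1 ⊕ ℤ/4 ⊕ ℤ/4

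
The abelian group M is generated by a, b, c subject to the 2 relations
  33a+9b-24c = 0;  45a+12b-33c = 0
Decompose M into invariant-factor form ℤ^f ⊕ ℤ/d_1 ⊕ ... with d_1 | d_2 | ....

Answer: M ≅ ℤ^1 ⊕ ℤ/3 ⊕ ℤ/3

Derivation:
rank_ℚ(R)=2; free=3−2=1
SNF(R) diag = [3, 3] → torsion [3, 3]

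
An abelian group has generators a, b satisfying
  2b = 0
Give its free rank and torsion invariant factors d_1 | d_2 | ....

rank_ℚ(R)=1; free=2−1=1
SNF(R) diag = [2] → torsion [2]

Answer: M ≅ ℤ^1 ⊕ ℤ/2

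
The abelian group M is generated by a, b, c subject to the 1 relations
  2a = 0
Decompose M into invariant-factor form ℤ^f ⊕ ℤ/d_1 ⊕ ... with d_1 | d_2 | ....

Answer: M ≅ ℤ^2 ⊕ ℤ/2

Derivation:
rank_ℚ(R)=1; free=3−1=2
SNF(R) diag = [2] → torsion [2]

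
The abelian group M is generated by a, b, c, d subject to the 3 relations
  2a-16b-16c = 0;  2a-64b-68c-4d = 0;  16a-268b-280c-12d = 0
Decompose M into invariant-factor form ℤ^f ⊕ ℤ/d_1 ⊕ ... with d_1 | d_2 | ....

rank_ℚ(R)=3; free=4−3=1
SNF(R) diag = [2, 4, 4] → torsion [2, 4, 4]

Answer: M ≅ ℤ^1 ⊕ ℤ/2 ⊕ ℤ/4 ⊕ ℤ/4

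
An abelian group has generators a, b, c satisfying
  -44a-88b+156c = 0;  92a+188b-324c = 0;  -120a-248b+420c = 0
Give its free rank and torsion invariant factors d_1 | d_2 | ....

rank_ℚ(R)=3; free=3−3=0
SNF(R) diag = [4, 4, 12] → torsion [4, 4, 12]

Answer: M ≅ ℤ/4 ⊕ ℤ/4 ⊕ ℤ/12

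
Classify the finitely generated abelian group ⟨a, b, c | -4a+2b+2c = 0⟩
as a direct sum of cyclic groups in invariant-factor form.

rank_ℚ(R)=1; free=3−1=2
SNF(R) diag = [2] → torsion [2]

Answer: M ≅ ℤ^2 ⊕ ℤ/2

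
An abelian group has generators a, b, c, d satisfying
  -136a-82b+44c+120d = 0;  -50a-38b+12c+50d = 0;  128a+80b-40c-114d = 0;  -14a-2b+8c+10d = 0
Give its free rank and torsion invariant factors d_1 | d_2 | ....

rank_ℚ(R)=4; free=4−4=0
SNF(R) diag = [2, 2, 6, 12] → torsion [2, 2, 6, 12]

Answer: M ≅ ℤ/2 ⊕ ℤ/2 ⊕ ℤ/6 ⊕ ℤ/12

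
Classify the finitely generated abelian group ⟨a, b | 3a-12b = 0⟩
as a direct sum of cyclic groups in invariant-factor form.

rank_ℚ(R)=1; free=2−1=1
SNF(R) diag = [3] → torsion [3]

Answer: M ≅ ℤ^1 ⊕ ℤ/3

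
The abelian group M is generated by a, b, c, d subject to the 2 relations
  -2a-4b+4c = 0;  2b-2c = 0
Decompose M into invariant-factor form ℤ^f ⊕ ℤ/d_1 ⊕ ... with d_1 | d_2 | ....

Answer: M ≅ ℤ^2 ⊕ ℤ/2 ⊕ ℤ/2

Derivation:
rank_ℚ(R)=2; free=4−2=2
SNF(R) diag = [2, 2] → torsion [2, 2]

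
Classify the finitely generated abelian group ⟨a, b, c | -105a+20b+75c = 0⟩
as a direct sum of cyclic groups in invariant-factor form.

rank_ℚ(R)=1; free=3−1=2
SNF(R) diag = [5] → torsion [5]

Answer: M ≅ ℤ^2 ⊕ ℤ/5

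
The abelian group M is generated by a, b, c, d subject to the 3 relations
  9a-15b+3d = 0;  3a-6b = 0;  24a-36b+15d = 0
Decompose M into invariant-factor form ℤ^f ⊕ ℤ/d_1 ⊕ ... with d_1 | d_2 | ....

Answer: M ≅ ℤ^1 ⊕ ℤ/3 ⊕ ℤ/3 ⊕ ℤ/3

Derivation:
rank_ℚ(R)=3; free=4−3=1
SNF(R) diag = [3, 3, 3] → torsion [3, 3, 3]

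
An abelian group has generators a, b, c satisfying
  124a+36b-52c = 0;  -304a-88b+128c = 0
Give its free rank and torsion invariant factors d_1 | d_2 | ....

Answer: M ≅ ℤ^1 ⊕ ℤ/4 ⊕ ℤ/8

Derivation:
rank_ℚ(R)=2; free=3−2=1
SNF(R) diag = [4, 8] → torsion [4, 8]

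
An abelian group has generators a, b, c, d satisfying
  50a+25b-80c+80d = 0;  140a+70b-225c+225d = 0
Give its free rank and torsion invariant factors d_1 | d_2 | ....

rank_ℚ(R)=2; free=4−2=2
SNF(R) diag = [5, 5] → torsion [5, 5]

Answer: M ≅ ℤ^2 ⊕ ℤ/5 ⊕ ℤ/5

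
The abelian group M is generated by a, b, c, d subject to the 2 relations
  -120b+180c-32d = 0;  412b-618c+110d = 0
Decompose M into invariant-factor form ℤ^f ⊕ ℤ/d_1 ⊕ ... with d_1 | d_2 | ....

rank_ℚ(R)=2; free=4−2=2
SNF(R) diag = [2, 4] → torsion [2, 4]

Answer: M ≅ ℤ^2 ⊕ ℤ/2 ⊕ ℤ/4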